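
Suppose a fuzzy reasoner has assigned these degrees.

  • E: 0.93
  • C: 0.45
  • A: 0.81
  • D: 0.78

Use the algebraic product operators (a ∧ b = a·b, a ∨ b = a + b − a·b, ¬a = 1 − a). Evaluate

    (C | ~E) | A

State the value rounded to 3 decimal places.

0.903

~E = 1 − 0.9300 = 0.0700
C | ~E = a + b − a·b on (0.4500, 0.0700) = 0.4885
(C | ~E) | A = a + b − a·b on (0.4885, 0.8100) = 0.9028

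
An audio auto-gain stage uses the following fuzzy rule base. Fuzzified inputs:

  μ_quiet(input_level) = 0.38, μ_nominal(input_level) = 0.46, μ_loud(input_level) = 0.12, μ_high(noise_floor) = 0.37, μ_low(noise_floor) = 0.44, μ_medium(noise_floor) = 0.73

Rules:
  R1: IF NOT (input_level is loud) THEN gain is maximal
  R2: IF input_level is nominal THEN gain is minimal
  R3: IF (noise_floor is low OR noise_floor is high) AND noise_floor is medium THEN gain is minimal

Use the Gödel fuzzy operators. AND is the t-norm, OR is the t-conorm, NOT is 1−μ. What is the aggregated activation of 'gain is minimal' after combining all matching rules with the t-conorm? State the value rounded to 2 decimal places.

0.46

R1: ¬loud=1−0.12=0.88 → w = 0.88
R2: nominal=0.46 → w = 0.46
R3: (low=0.44 OR high=0.37) = 0.44; AND[min(a, b)] with medium=0.73 → w = 0.44
Rules with consequent 'minimal': {R2, R3} → strengths 0.46, 0.44
Aggregate via t-conorm [max(a, b)]: 0.46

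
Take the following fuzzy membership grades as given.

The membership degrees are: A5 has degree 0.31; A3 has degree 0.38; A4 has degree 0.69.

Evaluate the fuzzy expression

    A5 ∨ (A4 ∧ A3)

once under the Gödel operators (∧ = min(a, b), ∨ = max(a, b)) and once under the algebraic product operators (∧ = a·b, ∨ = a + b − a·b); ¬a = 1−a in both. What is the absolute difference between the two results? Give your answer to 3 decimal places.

0.111

Under Gödel:
  A4 ∧ A3 = min(a, b) on (0.69, 0.38) = 0.38
  A5 ∨ (A4 ∧ A3) = max(a, b) on (0.31, 0.38) = 0.38
  → value = 0.3800
Under algebraic product:
  A4 ∧ A3 = a·b on (0.6900, 0.3800) = 0.2622
  A5 ∨ (A4 ∧ A3) = a + b − a·b on (0.3100, 0.2622) = 0.4909
  → value = 0.4909
|0.3800 − 0.4909| = 0.111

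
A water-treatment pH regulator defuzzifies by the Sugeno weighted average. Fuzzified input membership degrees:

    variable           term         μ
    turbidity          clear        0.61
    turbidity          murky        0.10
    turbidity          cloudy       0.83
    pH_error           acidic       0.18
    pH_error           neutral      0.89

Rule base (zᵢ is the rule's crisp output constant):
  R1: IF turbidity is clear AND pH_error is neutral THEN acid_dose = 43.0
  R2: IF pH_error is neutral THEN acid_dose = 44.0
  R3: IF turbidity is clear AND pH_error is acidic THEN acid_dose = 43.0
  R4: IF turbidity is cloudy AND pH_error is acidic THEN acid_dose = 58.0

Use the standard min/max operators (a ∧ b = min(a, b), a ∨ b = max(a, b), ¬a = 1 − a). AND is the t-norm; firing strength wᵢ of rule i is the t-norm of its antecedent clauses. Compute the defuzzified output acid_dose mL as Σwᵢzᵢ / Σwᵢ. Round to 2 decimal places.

44.93

R1 (z=43.0): clear=0.61, neutral=0.89; AND[min(a, b)] → w = 0.61
R2 (z=44.0): neutral=0.89 → w = 0.89
R3 (z=43.0): clear=0.61, acidic=0.18; AND[min(a, b)] → w = 0.18
R4 (z=58.0): cloudy=0.83, acidic=0.18; AND[min(a, b)] → w = 0.18
Weighted average = (0.61·43.0 + 0.89·44.0 + 0.18·43.0 + 0.18·58.0) / (0.61 + 0.89 + 0.18 + 0.18)
  = 83.5700 / 1.8600 = 44.93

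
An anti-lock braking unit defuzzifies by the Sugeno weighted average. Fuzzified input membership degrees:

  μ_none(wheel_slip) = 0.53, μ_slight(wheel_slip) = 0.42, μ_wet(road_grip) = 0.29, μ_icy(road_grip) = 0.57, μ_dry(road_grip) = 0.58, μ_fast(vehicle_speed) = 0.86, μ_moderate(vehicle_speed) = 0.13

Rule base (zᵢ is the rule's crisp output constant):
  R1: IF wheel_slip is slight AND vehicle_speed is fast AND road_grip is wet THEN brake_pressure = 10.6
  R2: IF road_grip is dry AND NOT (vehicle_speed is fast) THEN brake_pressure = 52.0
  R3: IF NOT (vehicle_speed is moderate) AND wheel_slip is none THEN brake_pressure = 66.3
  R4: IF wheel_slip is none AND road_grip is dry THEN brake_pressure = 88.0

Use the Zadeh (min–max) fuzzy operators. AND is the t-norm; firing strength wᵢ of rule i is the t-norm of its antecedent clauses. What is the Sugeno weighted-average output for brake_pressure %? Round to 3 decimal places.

R1 (z=10.6): slight=0.42, fast=0.86, wet=0.29; AND[min(a, b)] → w = 0.29
R2 (z=52.0): dry=0.58, ¬fast=1−0.86=0.14; AND[min(a, b)] → w = 0.14
R3 (z=66.3): ¬moderate=1−0.13=0.87, none=0.53; AND[min(a, b)] → w = 0.53
R4 (z=88.0): none=0.53, dry=0.58; AND[min(a, b)] → w = 0.53
Weighted average = (0.29·10.6 + 0.14·52.0 + 0.53·66.3 + 0.53·88.0) / (0.29 + 0.14 + 0.53 + 0.53)
  = 92.1330 / 1.4900 = 61.834

61.834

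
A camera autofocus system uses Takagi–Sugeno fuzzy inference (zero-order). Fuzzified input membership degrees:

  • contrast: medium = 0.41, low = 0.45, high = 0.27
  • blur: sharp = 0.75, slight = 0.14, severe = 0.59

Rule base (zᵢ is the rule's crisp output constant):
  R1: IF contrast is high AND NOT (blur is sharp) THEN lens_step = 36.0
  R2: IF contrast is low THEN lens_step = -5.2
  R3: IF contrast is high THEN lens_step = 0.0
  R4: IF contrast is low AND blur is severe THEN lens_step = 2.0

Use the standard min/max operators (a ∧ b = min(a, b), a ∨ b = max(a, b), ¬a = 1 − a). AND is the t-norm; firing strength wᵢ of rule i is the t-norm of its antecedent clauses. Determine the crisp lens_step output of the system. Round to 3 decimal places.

R1 (z=36.0): high=0.27, ¬sharp=1−0.75=0.25; AND[min(a, b)] → w = 0.25
R2 (z=-5.2): low=0.45 → w = 0.45
R3 (z=0.0): high=0.27 → w = 0.27
R4 (z=2.0): low=0.45, severe=0.59; AND[min(a, b)] → w = 0.45
Weighted average = (0.25·36.0 + 0.45·-5.2 + 0.27·0.0 + 0.45·2.0) / (0.25 + 0.45 + 0.27 + 0.45)
  = 7.5600 / 1.4200 = 5.324

5.324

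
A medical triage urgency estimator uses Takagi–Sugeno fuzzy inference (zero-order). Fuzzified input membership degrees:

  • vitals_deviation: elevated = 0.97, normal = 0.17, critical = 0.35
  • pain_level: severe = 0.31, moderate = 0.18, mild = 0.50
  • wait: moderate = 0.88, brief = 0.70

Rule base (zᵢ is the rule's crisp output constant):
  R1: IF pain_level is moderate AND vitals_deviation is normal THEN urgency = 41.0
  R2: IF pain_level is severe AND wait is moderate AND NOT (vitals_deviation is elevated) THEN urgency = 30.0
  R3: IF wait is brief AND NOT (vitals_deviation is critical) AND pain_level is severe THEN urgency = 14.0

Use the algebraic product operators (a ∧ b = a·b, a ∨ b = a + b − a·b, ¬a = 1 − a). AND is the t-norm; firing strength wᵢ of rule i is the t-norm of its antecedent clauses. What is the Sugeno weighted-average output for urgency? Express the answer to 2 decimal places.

19.32

R1 (z=41.0): moderate=0.18, normal=0.17; AND[a·b] → w = 0.0306
R2 (z=30.0): severe=0.31, moderate=0.88, ¬elevated=1−0.97=0.03; AND[a·b] → w = 0.0082
R3 (z=14.0): brief=0.70, ¬critical=1−0.35=0.65, severe=0.31; AND[a·b] → w = 0.1410
Weighted average = (0.0306·41.0 + 0.0082·30.0 + 0.1410·14.0) / (0.0306 + 0.0082 + 0.1410)
  = 3.4748 / 0.1798 = 19.32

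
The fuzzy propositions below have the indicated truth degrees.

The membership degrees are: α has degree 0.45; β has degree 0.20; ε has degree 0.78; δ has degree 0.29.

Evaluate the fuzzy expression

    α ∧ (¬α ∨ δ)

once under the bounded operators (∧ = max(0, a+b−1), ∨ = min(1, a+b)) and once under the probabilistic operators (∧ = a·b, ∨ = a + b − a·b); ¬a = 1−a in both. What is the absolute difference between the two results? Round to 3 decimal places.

Under bounded:
  ¬α = 1 − 0.45 = 0.55
  ¬α ∨ δ = min(1, a+b) on (0.55, 0.29) = 0.84
  α ∧ (¬α ∨ δ) = max(0, a+b−1) on (0.45, 0.84) = 0.29
  → value = 0.2900
Under probabilistic:
  ¬α = 1 − 0.4500 = 0.5500
  ¬α ∨ δ = a + b − a·b on (0.5500, 0.2900) = 0.6805
  α ∧ (¬α ∨ δ) = a·b on (0.4500, 0.6805) = 0.3062
  → value = 0.3062
|0.2900 − 0.3062| = 0.016

0.016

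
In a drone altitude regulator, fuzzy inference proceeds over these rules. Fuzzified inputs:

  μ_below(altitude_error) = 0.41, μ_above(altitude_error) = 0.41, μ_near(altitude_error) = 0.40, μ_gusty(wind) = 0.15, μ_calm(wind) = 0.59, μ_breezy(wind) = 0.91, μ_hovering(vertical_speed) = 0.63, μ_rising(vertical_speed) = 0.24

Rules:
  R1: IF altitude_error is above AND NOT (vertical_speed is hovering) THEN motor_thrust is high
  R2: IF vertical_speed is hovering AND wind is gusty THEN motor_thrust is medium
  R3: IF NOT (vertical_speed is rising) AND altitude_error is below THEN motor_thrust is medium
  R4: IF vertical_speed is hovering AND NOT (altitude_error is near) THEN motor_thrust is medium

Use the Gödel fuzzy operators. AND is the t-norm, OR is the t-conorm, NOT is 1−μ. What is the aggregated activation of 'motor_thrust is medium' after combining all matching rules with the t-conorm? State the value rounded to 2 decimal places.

R1: above=0.41, ¬hovering=1−0.63=0.37; AND[min(a, b)] → w = 0.37
R2: hovering=0.63, gusty=0.15; AND[min(a, b)] → w = 0.15
R3: ¬rising=1−0.24=0.76, below=0.41; AND[min(a, b)] → w = 0.41
R4: hovering=0.63, ¬near=1−0.40=0.60; AND[min(a, b)] → w = 0.60
Rules with consequent 'medium': {R2, R3, R4} → strengths 0.15, 0.41, 0.60
Aggregate via t-conorm [max(a, b)]: 0.60

0.60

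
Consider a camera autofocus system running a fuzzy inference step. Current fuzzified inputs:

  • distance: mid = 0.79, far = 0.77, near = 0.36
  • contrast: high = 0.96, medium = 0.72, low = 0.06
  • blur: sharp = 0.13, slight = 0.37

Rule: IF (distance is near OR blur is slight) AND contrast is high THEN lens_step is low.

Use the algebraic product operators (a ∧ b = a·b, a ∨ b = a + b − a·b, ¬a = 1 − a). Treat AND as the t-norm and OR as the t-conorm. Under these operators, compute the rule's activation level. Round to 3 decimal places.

0.573

firing strength: (near=0.36 OR slight=0.37) = 0.5968; AND[a·b] with high=0.96 → w = 0.5729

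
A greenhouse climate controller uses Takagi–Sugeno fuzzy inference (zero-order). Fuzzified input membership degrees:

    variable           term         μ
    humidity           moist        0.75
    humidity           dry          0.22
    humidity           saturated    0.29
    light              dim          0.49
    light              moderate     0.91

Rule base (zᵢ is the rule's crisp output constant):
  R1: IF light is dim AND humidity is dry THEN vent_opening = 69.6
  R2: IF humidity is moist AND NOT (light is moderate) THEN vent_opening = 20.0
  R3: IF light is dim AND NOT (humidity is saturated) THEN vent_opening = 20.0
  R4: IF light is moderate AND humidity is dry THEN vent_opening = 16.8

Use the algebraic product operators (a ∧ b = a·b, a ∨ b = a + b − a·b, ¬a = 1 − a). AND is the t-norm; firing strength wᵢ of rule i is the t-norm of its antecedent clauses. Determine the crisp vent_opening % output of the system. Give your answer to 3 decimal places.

R1 (z=69.6): dim=0.49, dry=0.22; AND[a·b] → w = 0.1078
R2 (z=20.0): moist=0.75, ¬moderate=1−0.91=0.09; AND[a·b] → w = 0.0675
R3 (z=20.0): dim=0.49, ¬saturated=1−0.29=0.71; AND[a·b] → w = 0.3479
R4 (z=16.8): moderate=0.91, dry=0.22; AND[a·b] → w = 0.2002
Weighted average = (0.1078·69.6 + 0.0675·20.0 + 0.3479·20.0 + 0.2002·16.8) / (0.1078 + 0.0675 + 0.3479 + 0.2002)
  = 19.1742 / 0.7234 = 26.506

26.506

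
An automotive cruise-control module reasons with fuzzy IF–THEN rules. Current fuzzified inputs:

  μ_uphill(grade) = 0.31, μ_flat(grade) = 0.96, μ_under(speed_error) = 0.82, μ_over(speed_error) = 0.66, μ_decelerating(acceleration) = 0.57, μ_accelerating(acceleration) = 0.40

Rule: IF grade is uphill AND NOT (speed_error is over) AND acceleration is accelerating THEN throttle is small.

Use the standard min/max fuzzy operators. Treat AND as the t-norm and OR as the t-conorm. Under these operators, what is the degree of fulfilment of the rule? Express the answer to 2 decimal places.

firing strength: uphill=0.31, ¬over=1−0.66=0.34, accelerating=0.40; AND[min(a, b)] → w = 0.31

0.31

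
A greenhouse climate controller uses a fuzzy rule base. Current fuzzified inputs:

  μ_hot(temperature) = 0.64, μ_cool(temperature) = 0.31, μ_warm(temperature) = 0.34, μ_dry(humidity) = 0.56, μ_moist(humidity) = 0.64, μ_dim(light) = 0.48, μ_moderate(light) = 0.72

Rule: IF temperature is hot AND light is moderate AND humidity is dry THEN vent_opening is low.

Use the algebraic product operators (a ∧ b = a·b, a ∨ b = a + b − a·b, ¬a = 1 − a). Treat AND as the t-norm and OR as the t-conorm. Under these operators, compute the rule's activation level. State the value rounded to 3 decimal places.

0.258

firing strength: hot=0.64, moderate=0.72, dry=0.56; AND[a·b] → w = 0.2580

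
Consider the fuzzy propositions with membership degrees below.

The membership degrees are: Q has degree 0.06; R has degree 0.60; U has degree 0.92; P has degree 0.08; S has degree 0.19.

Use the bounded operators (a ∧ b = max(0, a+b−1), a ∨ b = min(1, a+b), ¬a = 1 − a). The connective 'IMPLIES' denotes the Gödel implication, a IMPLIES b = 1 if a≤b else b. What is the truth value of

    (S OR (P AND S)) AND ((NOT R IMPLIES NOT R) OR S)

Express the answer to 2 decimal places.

P AND S = max(0, a+b−1) on (0.08, 0.19) = 0.00
S OR (P AND S) = min(1, a+b) on (0.19, 0.00) = 0.19
NOT R = 1 − 0.60 = 0.40
NOT R = 1 − 0.60 = 0.40
NOT R IMPLIES NOT R  [Gödel: 1 if a≤b else b] with a=0.40, b=0.40 → 1.00
(NOT R IMPLIES NOT R) OR S = min(1, a+b) on (1.00, 0.19) = 1.00
(S OR (P AND S)) AND ((NOT R IMPLIES NOT R) OR S) = max(0, a+b−1) on (0.19, 1.00) = 0.19

0.19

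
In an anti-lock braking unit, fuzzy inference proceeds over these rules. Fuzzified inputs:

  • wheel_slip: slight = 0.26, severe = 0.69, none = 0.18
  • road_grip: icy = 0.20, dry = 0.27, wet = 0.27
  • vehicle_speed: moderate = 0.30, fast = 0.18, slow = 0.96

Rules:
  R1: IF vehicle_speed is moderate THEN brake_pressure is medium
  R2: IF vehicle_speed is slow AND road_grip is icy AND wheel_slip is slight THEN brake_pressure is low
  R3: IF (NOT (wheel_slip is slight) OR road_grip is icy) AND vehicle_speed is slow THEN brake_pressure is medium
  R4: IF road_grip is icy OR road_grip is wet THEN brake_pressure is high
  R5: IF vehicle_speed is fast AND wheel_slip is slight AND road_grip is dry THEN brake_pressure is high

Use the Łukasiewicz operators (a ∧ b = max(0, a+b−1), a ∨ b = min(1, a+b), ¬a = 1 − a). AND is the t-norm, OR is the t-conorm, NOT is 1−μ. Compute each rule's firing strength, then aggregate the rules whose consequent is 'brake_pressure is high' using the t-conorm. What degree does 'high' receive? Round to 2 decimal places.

0.47

R1: moderate=0.30 → w = 0.30
R2: slow=0.96, icy=0.20, slight=0.26; AND[max(0, a+b−1)] → w = 0.00
R3: (¬slight=1−0.26=0.74 OR icy=0.20) = 0.94; AND[max(0, a+b−1)] with slow=0.96 → w = 0.90
R4: icy=0.20, wet=0.27; OR[min(1, a+b)] → w = 0.47
R5: fast=0.18, slight=0.26, dry=0.27; AND[max(0, a+b−1)] → w = 0.00
Rules with consequent 'high': {R4, R5} → strengths 0.47, 0.00
Aggregate via t-conorm [min(1, a+b)]: 0.47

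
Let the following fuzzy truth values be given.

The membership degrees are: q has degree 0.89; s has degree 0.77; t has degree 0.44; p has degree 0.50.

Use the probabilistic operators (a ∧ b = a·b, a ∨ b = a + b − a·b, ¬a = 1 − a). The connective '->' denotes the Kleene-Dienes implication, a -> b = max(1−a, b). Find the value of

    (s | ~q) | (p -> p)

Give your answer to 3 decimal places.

0.898

~q = 1 − 0.8900 = 0.1100
s | ~q = a + b − a·b on (0.7700, 0.1100) = 0.7953
p -> p  [Kleene-Dienes: max(1−a, b)] with a=0.5000, b=0.5000 → 0.5000
(s | ~q) | (p -> p) = a + b − a·b on (0.7953, 0.5000) = 0.8977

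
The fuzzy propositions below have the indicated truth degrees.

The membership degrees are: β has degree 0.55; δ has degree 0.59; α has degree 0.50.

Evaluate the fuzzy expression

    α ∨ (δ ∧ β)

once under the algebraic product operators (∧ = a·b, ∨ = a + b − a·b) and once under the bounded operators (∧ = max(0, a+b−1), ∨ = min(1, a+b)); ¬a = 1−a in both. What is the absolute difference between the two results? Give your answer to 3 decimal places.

Under algebraic product:
  δ ∧ β = a·b on (0.5900, 0.5500) = 0.3245
  α ∨ (δ ∧ β) = a + b − a·b on (0.5000, 0.3245) = 0.6623
  → value = 0.6623
Under bounded:
  δ ∧ β = max(0, a+b−1) on (0.59, 0.55) = 0.14
  α ∨ (δ ∧ β) = min(1, a+b) on (0.50, 0.14) = 0.64
  → value = 0.6400
|0.6623 − 0.6400| = 0.022

0.022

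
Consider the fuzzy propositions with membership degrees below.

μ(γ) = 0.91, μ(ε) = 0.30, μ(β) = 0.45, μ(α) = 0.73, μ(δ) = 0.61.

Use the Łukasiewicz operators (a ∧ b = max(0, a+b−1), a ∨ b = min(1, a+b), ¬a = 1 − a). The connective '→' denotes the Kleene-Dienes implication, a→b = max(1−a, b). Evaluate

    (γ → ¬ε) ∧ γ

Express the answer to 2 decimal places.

¬ε = 1 − 0.30 = 0.70
γ → ¬ε  [Kleene-Dienes: max(1−a, b)] with a=0.91, b=0.70 → 0.70
(γ → ¬ε) ∧ γ = max(0, a+b−1) on (0.70, 0.91) = 0.61

0.61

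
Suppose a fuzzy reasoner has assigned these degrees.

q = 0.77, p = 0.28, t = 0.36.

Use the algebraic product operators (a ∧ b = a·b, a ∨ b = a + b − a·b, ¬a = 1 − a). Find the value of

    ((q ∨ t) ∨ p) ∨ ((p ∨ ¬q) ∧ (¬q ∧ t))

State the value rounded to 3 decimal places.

0.898

q ∨ t = a + b − a·b on (0.7700, 0.3600) = 0.8528
(q ∨ t) ∨ p = a + b − a·b on (0.8528, 0.2800) = 0.8940
¬q = 1 − 0.7700 = 0.2300
p ∨ ¬q = a + b − a·b on (0.2800, 0.2300) = 0.4456
¬q = 1 − 0.7700 = 0.2300
¬q ∧ t = a·b on (0.2300, 0.3600) = 0.0828
(p ∨ ¬q) ∧ (¬q ∧ t) = a·b on (0.4456, 0.0828) = 0.0369
((q ∨ t) ∨ p) ∨ ((p ∨ ¬q) ∧ (¬q ∧ t)) = a + b − a·b on (0.8940, 0.0369) = 0.8979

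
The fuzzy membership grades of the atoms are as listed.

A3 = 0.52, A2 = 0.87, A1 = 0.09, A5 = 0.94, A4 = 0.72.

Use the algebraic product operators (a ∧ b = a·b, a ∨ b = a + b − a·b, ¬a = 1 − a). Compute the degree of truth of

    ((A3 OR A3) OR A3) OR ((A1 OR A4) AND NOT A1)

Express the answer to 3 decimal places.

A3 OR A3 = a + b − a·b on (0.5200, 0.5200) = 0.7696
(A3 OR A3) OR A3 = a + b − a·b on (0.7696, 0.5200) = 0.8894
A1 OR A4 = a + b − a·b on (0.0900, 0.7200) = 0.7452
NOT A1 = 1 − 0.0900 = 0.9100
(A1 OR A4) AND NOT A1 = a·b on (0.7452, 0.9100) = 0.6781
((A3 OR A3) OR A3) OR ((A1 OR A4) AND NOT A1) = a + b − a·b on (0.8894, 0.6781) = 0.9644

0.964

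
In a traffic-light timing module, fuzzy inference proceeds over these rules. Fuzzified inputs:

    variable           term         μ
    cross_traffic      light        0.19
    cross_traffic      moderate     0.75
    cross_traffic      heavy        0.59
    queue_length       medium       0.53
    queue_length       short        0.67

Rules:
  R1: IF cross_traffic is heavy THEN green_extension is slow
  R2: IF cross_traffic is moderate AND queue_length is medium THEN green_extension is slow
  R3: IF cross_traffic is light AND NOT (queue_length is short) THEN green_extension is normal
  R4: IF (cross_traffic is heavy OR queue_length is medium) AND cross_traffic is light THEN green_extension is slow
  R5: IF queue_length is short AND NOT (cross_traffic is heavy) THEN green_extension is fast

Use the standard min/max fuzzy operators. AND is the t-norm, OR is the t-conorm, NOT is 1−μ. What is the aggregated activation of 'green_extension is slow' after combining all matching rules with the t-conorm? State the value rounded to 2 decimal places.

R1: heavy=0.59 → w = 0.59
R2: moderate=0.75, medium=0.53; AND[min(a, b)] → w = 0.53
R3: light=0.19, ¬short=1−0.67=0.33; AND[min(a, b)] → w = 0.19
R4: (heavy=0.59 OR medium=0.53) = 0.59; AND[min(a, b)] with light=0.19 → w = 0.19
R5: short=0.67, ¬heavy=1−0.59=0.41; AND[min(a, b)] → w = 0.41
Rules with consequent 'slow': {R1, R2, R4} → strengths 0.59, 0.53, 0.19
Aggregate via t-conorm [max(a, b)]: 0.59

0.59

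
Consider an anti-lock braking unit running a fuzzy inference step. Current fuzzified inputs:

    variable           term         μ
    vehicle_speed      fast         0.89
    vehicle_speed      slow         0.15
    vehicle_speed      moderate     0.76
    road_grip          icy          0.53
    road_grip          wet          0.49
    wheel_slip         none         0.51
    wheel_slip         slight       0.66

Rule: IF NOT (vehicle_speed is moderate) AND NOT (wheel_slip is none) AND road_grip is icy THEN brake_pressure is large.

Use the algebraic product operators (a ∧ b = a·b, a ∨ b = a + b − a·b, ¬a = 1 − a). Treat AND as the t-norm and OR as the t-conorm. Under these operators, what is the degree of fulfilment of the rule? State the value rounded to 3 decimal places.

firing strength: ¬moderate=1−0.76=0.24, ¬none=1−0.51=0.49, icy=0.53; AND[a·b] → w = 0.0623

0.062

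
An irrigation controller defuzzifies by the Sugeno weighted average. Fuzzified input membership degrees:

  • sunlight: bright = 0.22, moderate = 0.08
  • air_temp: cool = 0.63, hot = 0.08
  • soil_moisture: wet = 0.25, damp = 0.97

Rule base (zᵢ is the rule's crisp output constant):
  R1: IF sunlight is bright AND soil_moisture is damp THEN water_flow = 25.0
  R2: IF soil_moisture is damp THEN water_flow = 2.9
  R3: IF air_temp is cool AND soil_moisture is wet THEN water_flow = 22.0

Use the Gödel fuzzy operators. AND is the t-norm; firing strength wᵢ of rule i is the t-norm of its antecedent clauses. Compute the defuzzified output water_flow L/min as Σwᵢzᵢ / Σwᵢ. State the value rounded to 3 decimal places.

9.592

R1 (z=25.0): bright=0.22, damp=0.97; AND[min(a, b)] → w = 0.22
R2 (z=2.9): damp=0.97 → w = 0.97
R3 (z=22.0): cool=0.63, wet=0.25; AND[min(a, b)] → w = 0.25
Weighted average = (0.22·25.0 + 0.97·2.9 + 0.25·22.0) / (0.22 + 0.97 + 0.25)
  = 13.8130 / 1.4400 = 9.592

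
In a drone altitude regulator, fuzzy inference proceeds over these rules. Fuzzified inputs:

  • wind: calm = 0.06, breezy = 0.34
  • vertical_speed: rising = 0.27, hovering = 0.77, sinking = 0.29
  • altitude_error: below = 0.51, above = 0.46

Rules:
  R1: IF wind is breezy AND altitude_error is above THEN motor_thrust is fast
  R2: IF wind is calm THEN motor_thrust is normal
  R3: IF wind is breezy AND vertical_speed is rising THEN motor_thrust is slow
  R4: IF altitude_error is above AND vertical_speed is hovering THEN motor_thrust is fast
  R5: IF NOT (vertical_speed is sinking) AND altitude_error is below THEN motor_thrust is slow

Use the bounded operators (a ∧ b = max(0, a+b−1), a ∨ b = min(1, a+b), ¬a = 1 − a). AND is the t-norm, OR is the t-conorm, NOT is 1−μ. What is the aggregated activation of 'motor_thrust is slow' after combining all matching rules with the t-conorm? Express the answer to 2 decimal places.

R1: breezy=0.34, above=0.46; AND[max(0, a+b−1)] → w = 0.00
R2: calm=0.06 → w = 0.06
R3: breezy=0.34, rising=0.27; AND[max(0, a+b−1)] → w = 0.00
R4: above=0.46, hovering=0.77; AND[max(0, a+b−1)] → w = 0.23
R5: ¬sinking=1−0.29=0.71, below=0.51; AND[max(0, a+b−1)] → w = 0.22
Rules with consequent 'slow': {R3, R5} → strengths 0.00, 0.22
Aggregate via t-conorm [min(1, a+b)]: 0.22

0.22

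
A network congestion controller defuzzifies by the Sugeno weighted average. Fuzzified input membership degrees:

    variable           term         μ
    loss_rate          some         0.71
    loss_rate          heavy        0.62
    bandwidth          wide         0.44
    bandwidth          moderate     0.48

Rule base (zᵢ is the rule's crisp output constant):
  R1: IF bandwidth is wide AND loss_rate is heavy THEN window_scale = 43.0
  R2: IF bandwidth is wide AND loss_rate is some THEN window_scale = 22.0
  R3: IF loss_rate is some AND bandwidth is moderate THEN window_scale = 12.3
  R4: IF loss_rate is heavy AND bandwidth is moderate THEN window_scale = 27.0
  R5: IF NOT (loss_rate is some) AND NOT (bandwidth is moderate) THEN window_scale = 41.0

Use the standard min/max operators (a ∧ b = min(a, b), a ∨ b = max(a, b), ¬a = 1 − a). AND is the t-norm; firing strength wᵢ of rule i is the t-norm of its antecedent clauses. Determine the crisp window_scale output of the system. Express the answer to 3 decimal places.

R1 (z=43.0): wide=0.44, heavy=0.62; AND[min(a, b)] → w = 0.44
R2 (z=22.0): wide=0.44, some=0.71; AND[min(a, b)] → w = 0.44
R3 (z=12.3): some=0.71, moderate=0.48; AND[min(a, b)] → w = 0.48
R4 (z=27.0): heavy=0.62, moderate=0.48; AND[min(a, b)] → w = 0.48
R5 (z=41.0): ¬some=1−0.71=0.29, ¬moderate=1−0.48=0.52; AND[min(a, b)] → w = 0.29
Weighted average = (0.44·43.0 + 0.44·22.0 + 0.48·12.3 + 0.48·27.0 + 0.29·41.0) / (0.44 + 0.44 + 0.48 + 0.48 + 0.29)
  = 59.3540 / 2.1300 = 27.866

27.866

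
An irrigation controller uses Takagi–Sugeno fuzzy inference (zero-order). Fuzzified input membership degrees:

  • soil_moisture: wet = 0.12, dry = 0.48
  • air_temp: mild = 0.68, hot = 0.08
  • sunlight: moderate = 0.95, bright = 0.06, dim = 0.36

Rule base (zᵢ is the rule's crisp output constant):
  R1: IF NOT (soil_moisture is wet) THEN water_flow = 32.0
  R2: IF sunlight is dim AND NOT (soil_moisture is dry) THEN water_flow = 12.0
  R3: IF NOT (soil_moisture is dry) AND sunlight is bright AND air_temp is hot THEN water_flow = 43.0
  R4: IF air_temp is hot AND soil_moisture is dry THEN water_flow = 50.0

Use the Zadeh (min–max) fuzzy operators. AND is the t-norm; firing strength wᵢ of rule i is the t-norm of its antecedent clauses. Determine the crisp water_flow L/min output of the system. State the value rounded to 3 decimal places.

R1 (z=32.0): ¬wet=1−0.12=0.88 → w = 0.88
R2 (z=12.0): dim=0.36, ¬dry=1−0.48=0.52; AND[min(a, b)] → w = 0.36
R3 (z=43.0): ¬dry=1−0.48=0.52, bright=0.06, hot=0.08; AND[min(a, b)] → w = 0.06
R4 (z=50.0): hot=0.08, dry=0.48; AND[min(a, b)] → w = 0.08
Weighted average = (0.88·32.0 + 0.36·12.0 + 0.06·43.0 + 0.08·50.0) / (0.88 + 0.36 + 0.06 + 0.08)
  = 39.0600 / 1.3800 = 28.304

28.304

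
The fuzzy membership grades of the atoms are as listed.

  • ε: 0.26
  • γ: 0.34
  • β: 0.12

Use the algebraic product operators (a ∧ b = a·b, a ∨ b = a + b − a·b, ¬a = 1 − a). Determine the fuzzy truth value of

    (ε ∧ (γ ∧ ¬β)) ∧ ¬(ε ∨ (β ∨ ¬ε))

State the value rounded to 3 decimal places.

¬β = 1 − 0.1200 = 0.8800
γ ∧ ¬β = a·b on (0.3400, 0.8800) = 0.2992
ε ∧ (γ ∧ ¬β) = a·b on (0.2600, 0.2992) = 0.0778
¬ε = 1 − 0.2600 = 0.7400
β ∨ ¬ε = a + b − a·b on (0.1200, 0.7400) = 0.7712
ε ∨ (β ∨ ¬ε) = a + b − a·b on (0.2600, 0.7712) = 0.8307
¬(ε ∨ (β ∨ ¬ε)) = 1 − 0.8307 = 0.1693
(ε ∧ (γ ∧ ¬β)) ∧ ¬(ε ∨ (β ∨ ¬ε)) = a·b on (0.0778, 0.1693) = 0.0132

0.013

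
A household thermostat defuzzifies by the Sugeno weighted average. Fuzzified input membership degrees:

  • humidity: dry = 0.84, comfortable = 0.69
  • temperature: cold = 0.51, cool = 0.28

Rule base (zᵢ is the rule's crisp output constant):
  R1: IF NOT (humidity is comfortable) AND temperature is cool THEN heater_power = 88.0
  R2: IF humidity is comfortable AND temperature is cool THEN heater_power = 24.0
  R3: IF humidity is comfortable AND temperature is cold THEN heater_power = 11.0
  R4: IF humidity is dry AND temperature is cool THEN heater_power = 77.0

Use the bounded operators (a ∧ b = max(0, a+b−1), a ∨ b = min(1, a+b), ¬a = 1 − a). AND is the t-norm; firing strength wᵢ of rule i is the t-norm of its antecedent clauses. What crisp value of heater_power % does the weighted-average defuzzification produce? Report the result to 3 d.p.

R1 (z=88.0): ¬comfortable=1−0.69=0.31, cool=0.28; AND[max(0, a+b−1)] → w = 0.00
R2 (z=24.0): comfortable=0.69, cool=0.28; AND[max(0, a+b−1)] → w = 0.00
R3 (z=11.0): comfortable=0.69, cold=0.51; AND[max(0, a+b−1)] → w = 0.20
R4 (z=77.0): dry=0.84, cool=0.28; AND[max(0, a+b−1)] → w = 0.12
Weighted average = (0.00·88.0 + 0.00·24.0 + 0.20·11.0 + 0.12·77.0) / (0.00 + 0.00 + 0.20 + 0.12)
  = 11.4400 / 0.3200 = 35.750

35.750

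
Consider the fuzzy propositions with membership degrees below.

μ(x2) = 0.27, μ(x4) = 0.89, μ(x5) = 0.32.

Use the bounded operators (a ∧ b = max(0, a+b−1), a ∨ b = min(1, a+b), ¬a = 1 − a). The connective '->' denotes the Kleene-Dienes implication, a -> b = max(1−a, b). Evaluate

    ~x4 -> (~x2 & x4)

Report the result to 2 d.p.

~x4 = 1 − 0.89 = 0.11
~x2 = 1 − 0.27 = 0.73
~x2 & x4 = max(0, a+b−1) on (0.73, 0.89) = 0.62
~x4 -> (~x2 & x4)  [Kleene-Dienes: max(1−a, b)] with a=0.11, b=0.62 → 0.89

0.89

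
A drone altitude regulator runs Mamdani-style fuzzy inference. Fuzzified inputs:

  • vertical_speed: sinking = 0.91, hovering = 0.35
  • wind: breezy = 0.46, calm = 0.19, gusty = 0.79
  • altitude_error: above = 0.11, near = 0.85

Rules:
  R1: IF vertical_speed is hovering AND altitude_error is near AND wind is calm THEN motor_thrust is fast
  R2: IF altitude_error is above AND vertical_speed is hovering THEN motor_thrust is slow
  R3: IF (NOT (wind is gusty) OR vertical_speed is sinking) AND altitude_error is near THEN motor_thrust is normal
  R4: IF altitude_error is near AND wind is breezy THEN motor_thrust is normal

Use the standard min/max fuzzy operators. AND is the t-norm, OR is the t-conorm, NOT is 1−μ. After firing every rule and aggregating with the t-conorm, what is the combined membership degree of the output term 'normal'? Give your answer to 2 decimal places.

R1: hovering=0.35, near=0.85, calm=0.19; AND[min(a, b)] → w = 0.19
R2: above=0.11, hovering=0.35; AND[min(a, b)] → w = 0.11
R3: (¬gusty=1−0.79=0.21 OR sinking=0.91) = 0.91; AND[min(a, b)] with near=0.85 → w = 0.85
R4: near=0.85, breezy=0.46; AND[min(a, b)] → w = 0.46
Rules with consequent 'normal': {R3, R4} → strengths 0.85, 0.46
Aggregate via t-conorm [max(a, b)]: 0.85

0.85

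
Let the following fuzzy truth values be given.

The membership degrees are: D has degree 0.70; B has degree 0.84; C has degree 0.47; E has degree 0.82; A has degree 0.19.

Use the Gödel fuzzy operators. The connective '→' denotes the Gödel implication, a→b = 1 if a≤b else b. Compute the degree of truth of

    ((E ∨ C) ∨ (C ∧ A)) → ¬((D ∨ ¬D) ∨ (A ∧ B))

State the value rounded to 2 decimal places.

0.30

E ∨ C = max(a, b) on (0.82, 0.47) = 0.82
C ∧ A = min(a, b) on (0.47, 0.19) = 0.19
(E ∨ C) ∨ (C ∧ A) = max(a, b) on (0.82, 0.19) = 0.82
¬D = 1 − 0.70 = 0.30
D ∨ ¬D = max(a, b) on (0.70, 0.30) = 0.70
A ∧ B = min(a, b) on (0.19, 0.84) = 0.19
(D ∨ ¬D) ∨ (A ∧ B) = max(a, b) on (0.70, 0.19) = 0.70
¬((D ∨ ¬D) ∨ (A ∧ B)) = 1 − 0.70 = 0.30
((E ∨ C) ∨ (C ∧ A)) → ¬((D ∨ ¬D) ∨ (A ∧ B))  [Gödel: 1 if a≤b else b] with a=0.82, b=0.30 → 0.30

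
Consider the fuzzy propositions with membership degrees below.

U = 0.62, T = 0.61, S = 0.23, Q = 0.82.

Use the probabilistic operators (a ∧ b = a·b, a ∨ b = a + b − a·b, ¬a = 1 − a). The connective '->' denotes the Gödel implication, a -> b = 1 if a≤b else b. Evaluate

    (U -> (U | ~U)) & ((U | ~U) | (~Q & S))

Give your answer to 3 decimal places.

~U = 1 − 0.6200 = 0.3800
U | ~U = a + b − a·b on (0.6200, 0.3800) = 0.7644
U -> (U | ~U)  [Gödel: 1 if a≤b else b] with a=0.6200, b=0.7644 → 1.0000
~U = 1 − 0.6200 = 0.3800
U | ~U = a + b − a·b on (0.6200, 0.3800) = 0.7644
~Q = 1 − 0.8200 = 0.1800
~Q & S = a·b on (0.1800, 0.2300) = 0.0414
(U | ~U) | (~Q & S) = a + b − a·b on (0.7644, 0.0414) = 0.7742
(U -> (U | ~U)) & ((U | ~U) | (~Q & S)) = a·b on (1.0000, 0.7742) = 0.7742

0.774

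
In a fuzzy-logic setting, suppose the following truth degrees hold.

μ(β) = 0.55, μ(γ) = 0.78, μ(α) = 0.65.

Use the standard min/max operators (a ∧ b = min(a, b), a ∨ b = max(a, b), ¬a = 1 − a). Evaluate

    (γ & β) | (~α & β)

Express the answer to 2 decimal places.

γ & β = min(a, b) on (0.78, 0.55) = 0.55
~α = 1 − 0.65 = 0.35
~α & β = min(a, b) on (0.35, 0.55) = 0.35
(γ & β) | (~α & β) = max(a, b) on (0.55, 0.35) = 0.55

0.55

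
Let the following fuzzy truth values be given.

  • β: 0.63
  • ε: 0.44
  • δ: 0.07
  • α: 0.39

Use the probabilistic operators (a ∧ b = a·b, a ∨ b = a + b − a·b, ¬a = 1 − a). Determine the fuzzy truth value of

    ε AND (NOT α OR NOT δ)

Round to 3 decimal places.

0.428

NOT α = 1 − 0.3900 = 0.6100
NOT δ = 1 − 0.0700 = 0.9300
NOT α OR NOT δ = a + b − a·b on (0.6100, 0.9300) = 0.9727
ε AND (NOT α OR NOT δ) = a·b on (0.4400, 0.9727) = 0.4280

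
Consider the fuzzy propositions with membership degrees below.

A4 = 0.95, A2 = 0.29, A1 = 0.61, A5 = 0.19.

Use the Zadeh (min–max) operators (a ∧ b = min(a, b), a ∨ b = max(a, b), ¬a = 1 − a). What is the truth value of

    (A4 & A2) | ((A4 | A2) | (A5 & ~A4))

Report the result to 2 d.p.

0.95

A4 & A2 = min(a, b) on (0.95, 0.29) = 0.29
A4 | A2 = max(a, b) on (0.95, 0.29) = 0.95
~A4 = 1 − 0.95 = 0.05
A5 & ~A4 = min(a, b) on (0.19, 0.05) = 0.05
(A4 | A2) | (A5 & ~A4) = max(a, b) on (0.95, 0.05) = 0.95
(A4 & A2) | ((A4 | A2) | (A5 & ~A4)) = max(a, b) on (0.29, 0.95) = 0.95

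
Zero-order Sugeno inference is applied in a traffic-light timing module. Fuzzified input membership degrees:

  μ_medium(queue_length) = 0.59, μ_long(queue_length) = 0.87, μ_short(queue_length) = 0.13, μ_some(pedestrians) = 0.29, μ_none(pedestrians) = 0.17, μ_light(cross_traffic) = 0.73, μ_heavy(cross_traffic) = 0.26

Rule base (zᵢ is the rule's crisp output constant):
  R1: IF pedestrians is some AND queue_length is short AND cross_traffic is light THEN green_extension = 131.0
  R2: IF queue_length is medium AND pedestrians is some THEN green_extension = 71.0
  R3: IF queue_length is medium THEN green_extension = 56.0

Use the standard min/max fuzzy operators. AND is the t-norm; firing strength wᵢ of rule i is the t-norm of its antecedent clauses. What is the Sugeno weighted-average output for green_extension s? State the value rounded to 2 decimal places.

69.96

R1 (z=131.0): some=0.29, short=0.13, light=0.73; AND[min(a, b)] → w = 0.13
R2 (z=71.0): medium=0.59, some=0.29; AND[min(a, b)] → w = 0.29
R3 (z=56.0): medium=0.59 → w = 0.59
Weighted average = (0.13·131.0 + 0.29·71.0 + 0.59·56.0) / (0.13 + 0.29 + 0.59)
  = 70.6600 / 1.0100 = 69.96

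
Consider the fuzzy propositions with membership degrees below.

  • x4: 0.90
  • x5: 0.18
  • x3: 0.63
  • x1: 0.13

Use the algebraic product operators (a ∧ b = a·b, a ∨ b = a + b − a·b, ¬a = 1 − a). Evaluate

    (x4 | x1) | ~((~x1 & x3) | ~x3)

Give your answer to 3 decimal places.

0.938

x4 | x1 = a + b − a·b on (0.9000, 0.1300) = 0.9130
~x1 = 1 − 0.1300 = 0.8700
~x1 & x3 = a·b on (0.8700, 0.6300) = 0.5481
~x3 = 1 − 0.6300 = 0.3700
(~x1 & x3) | ~x3 = a + b − a·b on (0.5481, 0.3700) = 0.7153
~((~x1 & x3) | ~x3) = 1 − 0.7153 = 0.2847
(x4 | x1) | ~((~x1 & x3) | ~x3) = a + b − a·b on (0.9130, 0.2847) = 0.9378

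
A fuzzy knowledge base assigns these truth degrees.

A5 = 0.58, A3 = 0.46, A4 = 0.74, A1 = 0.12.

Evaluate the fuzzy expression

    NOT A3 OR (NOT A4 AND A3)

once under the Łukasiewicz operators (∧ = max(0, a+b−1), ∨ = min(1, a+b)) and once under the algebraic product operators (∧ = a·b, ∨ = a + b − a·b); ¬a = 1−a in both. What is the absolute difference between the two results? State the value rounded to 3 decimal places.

0.055

Under Łukasiewicz:
  NOT A3 = 1 − 0.46 = 0.54
  NOT A4 = 1 − 0.74 = 0.26
  NOT A4 AND A3 = max(0, a+b−1) on (0.26, 0.46) = 0.00
  NOT A3 OR (NOT A4 AND A3) = min(1, a+b) on (0.54, 0.00) = 0.54
  → value = 0.5400
Under algebraic product:
  NOT A3 = 1 − 0.4600 = 0.5400
  NOT A4 = 1 − 0.7400 = 0.2600
  NOT A4 AND A3 = a·b on (0.2600, 0.4600) = 0.1196
  NOT A3 OR (NOT A4 AND A3) = a + b − a·b on (0.5400, 0.1196) = 0.5950
  → value = 0.5950
|0.5400 − 0.5950| = 0.055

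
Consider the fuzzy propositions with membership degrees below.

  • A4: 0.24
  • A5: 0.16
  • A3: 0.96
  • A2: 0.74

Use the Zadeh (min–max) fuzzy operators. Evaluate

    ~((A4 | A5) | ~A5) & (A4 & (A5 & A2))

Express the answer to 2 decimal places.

0.16

A4 | A5 = max(a, b) on (0.24, 0.16) = 0.24
~A5 = 1 − 0.16 = 0.84
(A4 | A5) | ~A5 = max(a, b) on (0.24, 0.84) = 0.84
~((A4 | A5) | ~A5) = 1 − 0.84 = 0.16
A5 & A2 = min(a, b) on (0.16, 0.74) = 0.16
A4 & (A5 & A2) = min(a, b) on (0.24, 0.16) = 0.16
~((A4 | A5) | ~A5) & (A4 & (A5 & A2)) = min(a, b) on (0.16, 0.16) = 0.16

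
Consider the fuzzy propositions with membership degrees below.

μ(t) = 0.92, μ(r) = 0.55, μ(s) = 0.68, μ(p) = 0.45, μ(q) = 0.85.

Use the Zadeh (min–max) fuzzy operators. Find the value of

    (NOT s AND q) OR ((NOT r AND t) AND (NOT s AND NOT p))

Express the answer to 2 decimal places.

NOT s = 1 − 0.68 = 0.32
NOT s AND q = min(a, b) on (0.32, 0.85) = 0.32
NOT r = 1 − 0.55 = 0.45
NOT r AND t = min(a, b) on (0.45, 0.92) = 0.45
NOT s = 1 − 0.68 = 0.32
NOT p = 1 − 0.45 = 0.55
NOT s AND NOT p = min(a, b) on (0.32, 0.55) = 0.32
(NOT r AND t) AND (NOT s AND NOT p) = min(a, b) on (0.45, 0.32) = 0.32
(NOT s AND q) OR ((NOT r AND t) AND (NOT s AND NOT p)) = max(a, b) on (0.32, 0.32) = 0.32

0.32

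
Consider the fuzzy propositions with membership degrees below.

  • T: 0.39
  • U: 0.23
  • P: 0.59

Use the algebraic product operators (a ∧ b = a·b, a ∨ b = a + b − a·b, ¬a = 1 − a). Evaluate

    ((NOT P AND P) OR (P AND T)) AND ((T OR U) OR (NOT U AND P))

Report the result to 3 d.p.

0.310

NOT P = 1 − 0.5900 = 0.4100
NOT P AND P = a·b on (0.4100, 0.5900) = 0.2419
P AND T = a·b on (0.5900, 0.3900) = 0.2301
(NOT P AND P) OR (P AND T) = a + b − a·b on (0.2419, 0.2301) = 0.4163
T OR U = a + b − a·b on (0.3900, 0.2300) = 0.5303
NOT U = 1 − 0.2300 = 0.7700
NOT U AND P = a·b on (0.7700, 0.5900) = 0.4543
(T OR U) OR (NOT U AND P) = a + b − a·b on (0.5303, 0.4543) = 0.7437
((NOT P AND P) OR (P AND T)) AND ((T OR U) OR (NOT U AND P)) = a·b on (0.4163, 0.7437) = 0.3096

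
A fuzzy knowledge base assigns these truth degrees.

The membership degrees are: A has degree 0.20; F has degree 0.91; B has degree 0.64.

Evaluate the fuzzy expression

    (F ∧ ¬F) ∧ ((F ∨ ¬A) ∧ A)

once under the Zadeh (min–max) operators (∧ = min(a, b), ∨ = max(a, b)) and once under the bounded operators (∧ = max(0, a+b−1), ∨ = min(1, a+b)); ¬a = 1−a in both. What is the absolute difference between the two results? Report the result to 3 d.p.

Under Zadeh (min–max):
  ¬F = 1 − 0.91 = 0.09
  F ∧ ¬F = min(a, b) on (0.91, 0.09) = 0.09
  ¬A = 1 − 0.20 = 0.80
  F ∨ ¬A = max(a, b) on (0.91, 0.80) = 0.91
  (F ∨ ¬A) ∧ A = min(a, b) on (0.91, 0.20) = 0.20
  (F ∧ ¬F) ∧ ((F ∨ ¬A) ∧ A) = min(a, b) on (0.09, 0.20) = 0.09
  → value = 0.0900
Under bounded:
  ¬F = 1 − 0.91 = 0.09
  F ∧ ¬F = max(0, a+b−1) on (0.91, 0.09) = 0.00
  ¬A = 1 − 0.20 = 0.80
  F ∨ ¬A = min(1, a+b) on (0.91, 0.80) = 1.00
  (F ∨ ¬A) ∧ A = max(0, a+b−1) on (1.00, 0.20) = 0.20
  (F ∧ ¬F) ∧ ((F ∨ ¬A) ∧ A) = max(0, a+b−1) on (0.00, 0.20) = 0.00
  → value = 0.0000
|0.0900 − 0.0000| = 0.090

0.090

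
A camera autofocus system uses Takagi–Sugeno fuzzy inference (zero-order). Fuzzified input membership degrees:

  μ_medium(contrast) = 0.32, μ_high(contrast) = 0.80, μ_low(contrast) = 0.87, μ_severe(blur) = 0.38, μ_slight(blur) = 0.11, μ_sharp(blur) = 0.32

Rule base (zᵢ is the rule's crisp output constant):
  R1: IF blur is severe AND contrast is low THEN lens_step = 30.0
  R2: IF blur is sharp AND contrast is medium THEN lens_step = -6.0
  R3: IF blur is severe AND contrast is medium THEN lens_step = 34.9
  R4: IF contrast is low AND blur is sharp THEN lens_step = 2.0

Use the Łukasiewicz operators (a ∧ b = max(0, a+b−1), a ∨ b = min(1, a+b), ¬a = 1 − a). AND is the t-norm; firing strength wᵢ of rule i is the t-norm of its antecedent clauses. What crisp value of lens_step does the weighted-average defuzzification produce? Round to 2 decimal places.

17.91

R1 (z=30.0): severe=0.38, low=0.87; AND[max(0, a+b−1)] → w = 0.25
R2 (z=-6.0): sharp=0.32, medium=0.32; AND[max(0, a+b−1)] → w = 0.00
R3 (z=34.9): severe=0.38, medium=0.32; AND[max(0, a+b−1)] → w = 0.00
R4 (z=2.0): low=0.87, sharp=0.32; AND[max(0, a+b−1)] → w = 0.19
Weighted average = (0.25·30.0 + 0.00·-6.0 + 0.00·34.9 + 0.19·2.0) / (0.25 + 0.00 + 0.00 + 0.19)
  = 7.8800 / 0.4400 = 17.91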